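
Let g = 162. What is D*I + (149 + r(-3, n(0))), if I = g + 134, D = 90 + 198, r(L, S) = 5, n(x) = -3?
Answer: 85402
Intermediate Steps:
D = 288
I = 296 (I = 162 + 134 = 296)
D*I + (149 + r(-3, n(0))) = 288*296 + (149 + 5) = 85248 + 154 = 85402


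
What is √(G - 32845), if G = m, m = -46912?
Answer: I*√79757 ≈ 282.41*I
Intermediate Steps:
G = -46912
√(G - 32845) = √(-46912 - 32845) = √(-79757) = I*√79757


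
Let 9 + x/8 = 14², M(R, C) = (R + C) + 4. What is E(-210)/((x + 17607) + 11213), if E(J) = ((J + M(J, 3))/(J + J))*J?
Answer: -413/60632 ≈ -0.0068116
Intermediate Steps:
M(R, C) = 4 + C + R (M(R, C) = (C + R) + 4 = 4 + C + R)
x = 1496 (x = -72 + 8*14² = -72 + 8*196 = -72 + 1568 = 1496)
E(J) = 7/2 + J (E(J) = ((J + (4 + 3 + J))/(J + J))*J = ((J + (7 + J))/((2*J)))*J = ((7 + 2*J)*(1/(2*J)))*J = ((7 + 2*J)/(2*J))*J = 7/2 + J)
E(-210)/((x + 17607) + 11213) = (7/2 - 210)/((1496 + 17607) + 11213) = -413/(2*(19103 + 11213)) = -413/2/30316 = -413/2*1/30316 = -413/60632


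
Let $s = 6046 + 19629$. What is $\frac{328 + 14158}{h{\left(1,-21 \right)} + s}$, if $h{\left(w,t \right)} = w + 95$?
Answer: $\frac{14486}{25771} \approx 0.5621$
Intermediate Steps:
$s = 25675$
$h{\left(w,t \right)} = 95 + w$
$\frac{328 + 14158}{h{\left(1,-21 \right)} + s} = \frac{328 + 14158}{\left(95 + 1\right) + 25675} = \frac{14486}{96 + 25675} = \frac{14486}{25771}$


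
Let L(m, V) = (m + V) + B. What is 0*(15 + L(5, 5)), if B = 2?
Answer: 0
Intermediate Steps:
L(m, V) = 2 + V + m (L(m, V) = (m + V) + 2 = (V + m) + 2 = 2 + V + m)
0*(15 + L(5, 5)) = 0*(15 + (2 + 5 + 5)) = 0*(15 + 12) = 0*27 = 0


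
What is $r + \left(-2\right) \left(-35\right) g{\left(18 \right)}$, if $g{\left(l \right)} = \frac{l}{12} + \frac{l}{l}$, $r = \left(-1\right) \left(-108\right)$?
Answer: $283$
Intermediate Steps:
$r = 108$
$g{\left(l \right)} = 1 + \frac{l}{12}$ ($g{\left(l \right)} = l \frac{1}{12} + 1 = \frac{l}{12} + 1 = 1 + \frac{l}{12}$)
$r + \left(-2\right) \left(-35\right) g{\left(18 \right)} = 108 + \left(-2\right) \left(-35\right) \left(1 + \frac{1}{12} \cdot 18\right) = 108 + 70 \left(1 + \frac{3}{2}\right) = 108 + 70 \cdot \frac{5}{2} = 108 + 175 = 283$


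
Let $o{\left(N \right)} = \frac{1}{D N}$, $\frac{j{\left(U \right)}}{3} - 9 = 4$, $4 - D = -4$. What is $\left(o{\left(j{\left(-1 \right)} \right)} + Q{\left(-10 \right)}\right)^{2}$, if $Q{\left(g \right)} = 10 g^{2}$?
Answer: $\frac{97344624001}{97344} \approx 1.0 \cdot 10^{6}$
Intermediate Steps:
$D = 8$ ($D = 4 - -4 = 4 + 4 = 8$)
$j{\left(U \right)} = 39$ ($j{\left(U \right)} = 27 + 3 \cdot 4 = 27 + 12 = 39$)
$o{\left(N \right)} = \frac{1}{8 N}$
$\left(o{\left(j{\left(-1 \right)} \right)} + Q{\left(-10 \right)}\right)^{2} = \left(\frac{1}{8 \cdot 39} + 10 \left(-10\right)^{2}\right)^{2} = \left(\frac{1}{8} \cdot \frac{1}{39} + 10 \cdot 100\right)^{2} = \left(\frac{1}{312} + 1000\right)^{2} = \left(\frac{312001}{312}\right)^{2} = \frac{97344624001}{97344}$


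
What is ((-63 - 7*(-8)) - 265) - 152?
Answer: -424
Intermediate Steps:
((-63 - 7*(-8)) - 265) - 152 = ((-63 + 56) - 265) - 152 = (-7 - 265) - 152 = -272 - 152 = -424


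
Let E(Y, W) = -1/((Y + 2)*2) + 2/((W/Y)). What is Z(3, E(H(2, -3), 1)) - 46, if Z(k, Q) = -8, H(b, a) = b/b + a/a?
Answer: -54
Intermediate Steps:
H(b, a) = 2 (H(b, a) = 1 + 1 = 2)
E(Y, W) = -1/(4 + 2*Y) + 2*Y/W (E(Y, W) = -1/((2 + Y)*2) + 2*(Y/W) = -1/(4 + 2*Y) + 2*Y/W)
Z(3, E(H(2, -3), 1)) - 46 = -8 - 46 = -54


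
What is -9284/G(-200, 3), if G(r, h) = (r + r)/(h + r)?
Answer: -457237/100 ≈ -4572.4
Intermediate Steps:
G(r, h) = 2*r/(h + r) (G(r, h) = (2*r)/(h + r) = 2*r/(h + r))
-9284/G(-200, 3) = -9284/(2*(-200)/(3 - 200)) = -9284/(2*(-200)/(-197)) = -9284/(2*(-200)*(-1/197)) = -9284/400/197 = -9284*197/400 = -457237/100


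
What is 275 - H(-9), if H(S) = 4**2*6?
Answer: 179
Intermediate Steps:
H(S) = 96 (H(S) = 16*6 = 96)
275 - H(-9) = 275 - 1*96 = 275 - 96 = 179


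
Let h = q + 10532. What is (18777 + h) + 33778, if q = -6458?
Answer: 56629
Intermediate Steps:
h = 4074 (h = -6458 + 10532 = 4074)
(18777 + h) + 33778 = (18777 + 4074) + 33778 = 22851 + 33778 = 56629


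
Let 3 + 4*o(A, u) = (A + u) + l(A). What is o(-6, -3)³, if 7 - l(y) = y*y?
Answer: -68921/64 ≈ -1076.9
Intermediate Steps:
l(y) = 7 - y² (l(y) = 7 - y*y = 7 - y²)
o(A, u) = 1 - A²/4 + A/4 + u/4 (o(A, u) = -¾ + ((A + u) + (7 - A²))/4 = -¾ + (7 + A + u - A²)/4 = -¾ + (7/4 - A²/4 + A/4 + u/4) = 1 - A²/4 + A/4 + u/4)
o(-6, -3)³ = (1 - ¼*(-6)² + (¼)*(-6) + (¼)*(-3))³ = (1 - ¼*36 - 3/2 - ¾)³ = (1 - 9 - 3/2 - ¾)³ = (-41/4)³ = -68921/64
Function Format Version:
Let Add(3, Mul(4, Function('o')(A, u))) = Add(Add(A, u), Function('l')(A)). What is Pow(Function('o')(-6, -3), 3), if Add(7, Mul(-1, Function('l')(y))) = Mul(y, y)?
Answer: Rational(-68921, 64) ≈ -1076.9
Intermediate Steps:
Function('l')(y) = Add(7, Mul(-1, Pow(y, 2))) (Function('l')(y) = Add(7, Mul(-1, Mul(y, y))) = Add(7, Mul(-1, Pow(y, 2))))
Function('o')(A, u) = Add(1, Mul(Rational(-1, 4), Pow(A, 2)), Mul(Rational(1, 4), A), Mul(Rational(1, 4), u)) (Function('o')(A, u) = Add(Rational(-3, 4), Mul(Rational(1, 4), Add(Add(A, u), Add(7, Mul(-1, Pow(A, 2)))))) = Add(Rational(-3, 4), Mul(Rational(1, 4), Add(7, A, u, Mul(-1, Pow(A, 2))))) = Add(Rational(-3, 4), Add(Rational(7, 4), Mul(Rational(-1, 4), Pow(A, 2)), Mul(Rational(1, 4), A), Mul(Rational(1, 4), u))) = Add(1, Mul(Rational(-1, 4), Pow(A, 2)), Mul(Rational(1, 4), A), Mul(Rational(1, 4), u)))
Pow(Function('o')(-6, -3), 3) = Pow(Add(1, Mul(Rational(-1, 4), Pow(-6, 2)), Mul(Rational(1, 4), -6), Mul(Rational(1, 4), -3)), 3) = Pow(Add(1, Mul(Rational(-1, 4), 36), Rational(-3, 2), Rational(-3, 4)), 3) = Pow(Add(1, -9, Rational(-3, 2), Rational(-3, 4)), 3) = Pow(Rational(-41, 4), 3) = Rational(-68921, 64)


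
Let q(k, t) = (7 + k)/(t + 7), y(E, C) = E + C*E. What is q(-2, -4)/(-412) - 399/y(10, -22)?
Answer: 11717/6180 ≈ 1.8960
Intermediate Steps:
q(k, t) = (7 + k)/(7 + t)
q(-2, -4)/(-412) - 399/y(10, -22) = ((7 - 2)/(7 - 4))/(-412) - 399*1/(10*(1 - 22)) = (5/3)*(-1/412) - 399/(10*(-21)) = ((1/3)*5)*(-1/412) - 399/(-210) = (5/3)*(-1/412) - 399*(-1/210) = -5/1236 + 19/10 = 11717/6180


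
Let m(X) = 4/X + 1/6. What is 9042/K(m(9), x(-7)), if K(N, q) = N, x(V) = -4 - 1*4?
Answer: 14796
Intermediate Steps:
m(X) = 1/6 + 4/X (m(X) = 4/X + 1*(1/6) = 4/X + 1/6 = 1/6 + 4/X)
x(V) = -8 (x(V) = -4 - 4 = -8)
9042/K(m(9), x(-7)) = 9042/(((1/6)*(24 + 9)/9)) = 9042/(((1/6)*(1/9)*33)) = 9042/(11/18) = 9042*(18/11) = 14796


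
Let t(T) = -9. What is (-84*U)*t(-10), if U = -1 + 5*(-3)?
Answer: -12096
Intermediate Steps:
U = -16 (U = -1 - 15 = -16)
(-84*U)*t(-10) = -84*(-16)*(-9) = 1344*(-9) = -12096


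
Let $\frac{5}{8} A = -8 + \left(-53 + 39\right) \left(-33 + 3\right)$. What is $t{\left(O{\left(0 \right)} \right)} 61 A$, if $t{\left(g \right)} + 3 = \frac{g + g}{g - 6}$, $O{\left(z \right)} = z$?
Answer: $- \frac{603168}{5} \approx -1.2063 \cdot 10^{5}$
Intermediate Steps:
$A = \frac{3296}{5}$ ($A = \frac{8 \left(-8 + \left(-53 + 39\right) \left(-33 + 3\right)\right)}{5} = \frac{8 \left(-8 - -420\right)}{5} = \frac{8 \left(-8 + 420\right)}{5} = \frac{8}{5} \cdot 412 = \frac{3296}{5} \approx 659.2$)
$t{\left(g \right)} = -3 + \frac{2 g}{-6 + g}$ ($t{\left(g \right)} = -3 + \frac{g + g}{g - 6} = -3 + \frac{2 g}{-6 + g}$)
$t{\left(O{\left(0 \right)} \right)} 61 A = \frac{18 - 0}{-6 + 0} \cdot 61 \cdot \frac{3296}{5} = \frac{18 + 0}{-6} \cdot 61 \cdot \frac{3296}{5} = \left(- \frac{1}{6}\right) 18 \cdot 61 \cdot \frac{3296}{5} = \left(-3\right) 61 \cdot \frac{3296}{5} = \left(-183\right) \frac{3296}{5} = - \frac{603168}{5}$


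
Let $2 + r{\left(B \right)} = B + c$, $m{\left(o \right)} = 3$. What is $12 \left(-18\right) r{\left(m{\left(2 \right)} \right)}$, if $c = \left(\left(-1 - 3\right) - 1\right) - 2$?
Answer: $1296$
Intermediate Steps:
$c = -7$ ($c = \left(\left(-1 - 3\right) - 1\right) - 2 = \left(-4 - 1\right) - 2 = -5 - 2 = -7$)
$r{\left(B \right)} = -9 + B$ ($r{\left(B \right)} = -2 + \left(B - 7\right) = -2 + \left(-7 + B\right) = -9 + B$)
$12 \left(-18\right) r{\left(m{\left(2 \right)} \right)} = 12 \left(-18\right) \left(-9 + 3\right) = \left(-216\right) \left(-6\right) = 1296$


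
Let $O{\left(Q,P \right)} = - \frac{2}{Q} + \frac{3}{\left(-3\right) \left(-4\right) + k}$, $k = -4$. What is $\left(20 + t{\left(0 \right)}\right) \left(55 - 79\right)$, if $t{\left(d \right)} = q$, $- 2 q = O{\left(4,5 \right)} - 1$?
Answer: $- \frac{987}{2} \approx -493.5$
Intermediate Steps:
$O{\left(Q,P \right)} = \frac{3}{8} - \frac{2}{Q}$ ($O{\left(Q,P \right)} = - \frac{2}{Q} + \frac{3}{\left(-3\right) \left(-4\right) - 4} = - \frac{2}{Q} + \frac{3}{12 - 4} = - \frac{2}{Q} + \frac{3}{8} = \frac{3}{8} - \frac{2}{Q}$)
$q = \frac{9}{16}$ ($q = - \frac{\left(\frac{3}{8} - \frac{2}{4}\right) - 1}{2} = - \frac{\left(\frac{3}{8} - \frac{1}{2}\right) - 1}{2} = - \frac{- \frac{1}{8} - 1}{2} = \left(- \frac{1}{2}\right) \left(- \frac{9}{8}\right) = \frac{9}{16} \approx 0.5625$)
$t{\left(d \right)} = \frac{9}{16}$
$\left(20 + t{\left(0 \right)}\right) \left(55 - 79\right) = \left(20 + \frac{9}{16}\right) \left(55 - 79\right) = \frac{329 \left(55 - 79\right)}{16} = \frac{329}{16} \left(-24\right) = - \frac{987}{2}$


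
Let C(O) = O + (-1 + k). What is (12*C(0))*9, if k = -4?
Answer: -540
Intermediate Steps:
C(O) = -5 + O (C(O) = O + (-1 - 4) = O - 5 = -5 + O)
(12*C(0))*9 = (12*(-5 + 0))*9 = (12*(-5))*9 = -60*9 = -540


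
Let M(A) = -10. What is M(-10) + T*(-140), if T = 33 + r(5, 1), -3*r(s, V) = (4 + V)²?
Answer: -10390/3 ≈ -3463.3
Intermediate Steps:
r(s, V) = -(4 + V)²/3
T = 74/3 (T = 33 - (4 + 1)²/3 = 33 - ⅓*5² = 33 - ⅓*25 = 33 - 25/3 = 74/3 ≈ 24.667)
M(-10) + T*(-140) = -10 + (74/3)*(-140) = -10 - 10360/3 = -10390/3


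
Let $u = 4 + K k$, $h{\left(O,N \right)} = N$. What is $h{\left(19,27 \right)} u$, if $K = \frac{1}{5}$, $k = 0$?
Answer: $108$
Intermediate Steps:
$K = \frac{1}{5} \approx 0.2$
$u = 4$ ($u = 4 + \frac{1}{5} \cdot 0 = 4 + 0 = 4$)
$h{\left(19,27 \right)} u = 27 \cdot 4 = 108$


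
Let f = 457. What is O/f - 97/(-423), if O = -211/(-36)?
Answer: 62411/257748 ≈ 0.24214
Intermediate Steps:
O = 211/36 (O = -211*(-1/36) = 211/36 ≈ 5.8611)
O/f - 97/(-423) = (211/36)/457 - 97/(-423) = (211/36)*(1/457) - 97*(-1/423) = 211/16452 + 97/423 = 62411/257748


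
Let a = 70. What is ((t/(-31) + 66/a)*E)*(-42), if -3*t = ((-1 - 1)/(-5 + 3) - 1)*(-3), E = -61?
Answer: 12078/5 ≈ 2415.6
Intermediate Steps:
t = 0 (t = -((-1 - 1)/(-5 + 3) - 1)*(-3)/3 = -(-2/(-2) - 1)*(-3)/3 = -(-2*(-½) - 1)*(-3)/3 = -(1 - 1)*(-3)/3 = -0*(-3) = -⅓*0 = 0)
((t/(-31) + 66/a)*E)*(-42) = ((0/(-31) + 66/70)*(-61))*(-42) = ((0*(-1/31) + 66*(1/70))*(-61))*(-42) = ((0 + 33/35)*(-61))*(-42) = ((33/35)*(-61))*(-42) = -2013/35*(-42) = 12078/5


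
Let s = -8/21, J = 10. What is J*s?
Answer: -80/21 ≈ -3.8095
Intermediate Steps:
s = -8/21 (s = -8*1/21 = -8/21 ≈ -0.38095)
J*s = 10*(-8/21) = -80/21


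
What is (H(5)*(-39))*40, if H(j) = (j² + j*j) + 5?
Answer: -85800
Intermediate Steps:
H(j) = 5 + 2*j² (H(j) = (j² + j²) + 5 = 2*j² + 5 = 5 + 2*j²)
(H(5)*(-39))*40 = ((5 + 2*5²)*(-39))*40 = ((5 + 2*25)*(-39))*40 = ((5 + 50)*(-39))*40 = (55*(-39))*40 = -2145*40 = -85800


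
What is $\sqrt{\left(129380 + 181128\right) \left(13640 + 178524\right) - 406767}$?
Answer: $\sqrt{59668052545} \approx 2.4427 \cdot 10^{5}$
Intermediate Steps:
$\sqrt{\left(129380 + 181128\right) \left(13640 + 178524\right) - 406767} = \sqrt{310508 \cdot 192164 - 406767} = \sqrt{59668459312 - 406767} = \sqrt{59668052545}$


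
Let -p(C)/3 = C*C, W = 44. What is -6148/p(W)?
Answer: 1537/1452 ≈ 1.0585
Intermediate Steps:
p(C) = -3*C² (p(C) = -3*C*C = -3*C²)
-6148/p(W) = -6148/((-3*44²)) = -6148/((-3*1936)) = -6148/(-5808) = -6148*(-1/5808) = 1537/1452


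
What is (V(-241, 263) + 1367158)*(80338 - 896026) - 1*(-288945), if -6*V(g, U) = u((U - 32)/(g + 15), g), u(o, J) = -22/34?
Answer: -18957960953331/17 ≈ -1.1152e+12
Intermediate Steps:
u(o, J) = -11/17 (u(o, J) = -22*1/34 = -11/17)
V(g, U) = 11/102 (V(g, U) = -1/6*(-11/17) = 11/102)
(V(-241, 263) + 1367158)*(80338 - 896026) - 1*(-288945) = (11/102 + 1367158)*(80338 - 896026) - 1*(-288945) = (139450127/102)*(-815688) + 288945 = -18957965865396/17 + 288945 = -18957960953331/17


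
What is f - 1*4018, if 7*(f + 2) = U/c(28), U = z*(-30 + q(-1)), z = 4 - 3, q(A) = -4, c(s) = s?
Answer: -393977/98 ≈ -4020.2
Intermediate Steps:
z = 1
U = -34 (U = 1*(-30 - 4) = 1*(-34) = -34)
f = -213/98 (f = -2 + (-34/28)/7 = -2 + (-34*1/28)/7 = -2 + (⅐)*(-17/14) = -2 - 17/98 = -213/98 ≈ -2.1735)
f - 1*4018 = -213/98 - 1*4018 = -213/98 - 4018 = -393977/98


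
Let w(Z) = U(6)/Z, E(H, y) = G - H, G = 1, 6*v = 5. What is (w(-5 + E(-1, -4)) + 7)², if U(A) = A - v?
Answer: 9025/324 ≈ 27.855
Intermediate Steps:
v = ⅚ (v = (⅙)*5 = ⅚ ≈ 0.83333)
E(H, y) = 1 - H
U(A) = -⅚ + A (U(A) = A - 1*⅚ = A - ⅚ = -⅚ + A)
w(Z) = 31/(6*Z) (w(Z) = (-⅚ + 6)/Z = 31/(6*Z))
(w(-5 + E(-1, -4)) + 7)² = (31/(6*(-5 + (1 - 1*(-1)))) + 7)² = (31/(6*(-5 + (1 + 1))) + 7)² = (31/(6*(-5 + 2)) + 7)² = ((31/6)/(-3) + 7)² = ((31/6)*(-⅓) + 7)² = (-31/18 + 7)² = (95/18)² = 9025/324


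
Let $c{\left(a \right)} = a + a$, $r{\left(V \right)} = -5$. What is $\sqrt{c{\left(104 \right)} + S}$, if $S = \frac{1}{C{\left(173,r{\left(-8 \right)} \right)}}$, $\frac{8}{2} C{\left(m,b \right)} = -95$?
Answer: $\frac{2 \sqrt{469205}}{95} \approx 14.421$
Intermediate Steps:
$C{\left(m,b \right)} = - \frac{95}{4}$ ($C{\left(m,b \right)} = \frac{1}{4} \left(-95\right) = - \frac{95}{4}$)
$c{\left(a \right)} = 2 a$
$S = - \frac{4}{95}$ ($S = \frac{1}{- \frac{95}{4}} = - \frac{4}{95} \approx -0.042105$)
$\sqrt{c{\left(104 \right)} + S} = \sqrt{2 \cdot 104 - \frac{4}{95}} = \sqrt{208 - \frac{4}{95}} = \sqrt{\frac{19756}{95}} = \frac{2 \sqrt{469205}}{95}$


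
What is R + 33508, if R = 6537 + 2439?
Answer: 42484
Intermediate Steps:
R = 8976
R + 33508 = 8976 + 33508 = 42484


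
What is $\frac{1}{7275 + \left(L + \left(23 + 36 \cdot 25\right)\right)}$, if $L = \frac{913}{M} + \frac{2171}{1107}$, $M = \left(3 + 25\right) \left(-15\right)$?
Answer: $\frac{154980}{1270493083} \approx 0.00012198$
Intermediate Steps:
$M = -420$ ($M = 28 \left(-15\right) = -420$)
$L = - \frac{32957}{154980}$ ($L = \frac{913}{-420} + \frac{2171}{1107} = 913 \left(- \frac{1}{420}\right) + 2171 \cdot \frac{1}{1107} = - \frac{913}{420} + \frac{2171}{1107} = - \frac{32957}{154980} \approx -0.21265$)
$\frac{1}{7275 + \left(L + \left(23 + 36 \cdot 25\right)\right)} = \frac{1}{7275 + \left(- \frac{32957}{154980} + \left(23 + 36 \cdot 25\right)\right)} = \frac{1}{7275 + \left(- \frac{32957}{154980} + \left(23 + 900\right)\right)} = \frac{1}{7275 + \left(- \frac{32957}{154980} + 923\right)} = \frac{1}{7275 + \frac{143013583}{154980}} = \frac{1}{\frac{1270493083}{154980}} = \frac{154980}{1270493083}$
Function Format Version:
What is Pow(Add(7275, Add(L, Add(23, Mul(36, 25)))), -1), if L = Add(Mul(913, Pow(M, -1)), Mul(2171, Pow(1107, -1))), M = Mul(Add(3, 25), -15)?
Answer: Rational(154980, 1270493083) ≈ 0.00012198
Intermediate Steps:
M = -420 (M = Mul(28, -15) = -420)
L = Rational(-32957, 154980) (L = Add(Mul(913, Pow(-420, -1)), Mul(2171, Pow(1107, -1))) = Add(Mul(913, Rational(-1, 420)), Mul(2171, Rational(1, 1107))) = Add(Rational(-913, 420), Rational(2171, 1107)) = Rational(-32957, 154980) ≈ -0.21265)
Pow(Add(7275, Add(L, Add(23, Mul(36, 25)))), -1) = Pow(Add(7275, Add(Rational(-32957, 154980), Add(23, Mul(36, 25)))), -1) = Pow(Add(7275, Add(Rational(-32957, 154980), Add(23, 900))), -1) = Pow(Add(7275, Add(Rational(-32957, 154980), 923)), -1) = Pow(Add(7275, Rational(143013583, 154980)), -1) = Pow(Rational(1270493083, 154980), -1) = Rational(154980, 1270493083)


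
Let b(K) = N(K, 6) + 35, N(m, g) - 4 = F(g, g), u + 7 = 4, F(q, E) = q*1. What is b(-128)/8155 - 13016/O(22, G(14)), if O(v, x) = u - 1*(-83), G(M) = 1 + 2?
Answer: -2653547/16310 ≈ -162.69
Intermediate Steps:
F(q, E) = q
u = -3 (u = -7 + 4 = -3)
N(m, g) = 4 + g
G(M) = 3
b(K) = 45 (b(K) = (4 + 6) + 35 = 10 + 35 = 45)
O(v, x) = 80 (O(v, x) = -3 - 1*(-83) = -3 + 83 = 80)
b(-128)/8155 - 13016/O(22, G(14)) = 45/8155 - 13016/80 = 45*(1/8155) - 13016*1/80 = 9/1631 - 1627/10 = -2653547/16310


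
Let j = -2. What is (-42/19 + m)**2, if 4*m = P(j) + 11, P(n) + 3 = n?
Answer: 729/1444 ≈ 0.50485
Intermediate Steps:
P(n) = -3 + n
m = 3/2 (m = ((-3 - 2) + 11)/4 = (-5 + 11)/4 = (1/4)*6 = 3/2 ≈ 1.5000)
(-42/19 + m)**2 = (-42/19 + 3/2)**2 = (-27/38)**2 = 729/1444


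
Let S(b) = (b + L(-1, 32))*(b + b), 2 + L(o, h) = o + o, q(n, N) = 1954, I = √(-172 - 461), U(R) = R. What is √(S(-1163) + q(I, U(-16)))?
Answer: 2*√679099 ≈ 1648.1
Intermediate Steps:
I = I*√633 (I = √(-633) = I*√633 ≈ 25.159*I)
L(o, h) = -2 + 2*o (L(o, h) = -2 + (o + o) = -2 + 2*o)
S(b) = 2*b*(-4 + b) (S(b) = (b + (-2 + 2*(-1)))*(b + b) = (b + (-2 - 2))*(2*b) = (b - 4)*(2*b) = (-4 + b)*(2*b) = 2*b*(-4 + b))
√(S(-1163) + q(I, U(-16))) = √(2*(-1163)*(-4 - 1163) + 1954) = √(2*(-1163)*(-1167) + 1954) = √(2714442 + 1954) = √2716396 = 2*√679099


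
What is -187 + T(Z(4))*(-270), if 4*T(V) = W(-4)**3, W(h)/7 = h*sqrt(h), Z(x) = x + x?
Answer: -187 - 11854080*I ≈ -187.0 - 1.1854e+7*I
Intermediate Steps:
Z(x) = 2*x
W(h) = 7*h**(3/2) (W(h) = 7*(h*sqrt(h)) = 7*h**(3/2))
T(V) = 43904*I (T(V) = (7*(-4)**(3/2))**3/4 = (7*(-8*I))**3/4 = (-56*I)**3/4 = (175616*I)/4 = 43904*I)
-187 + T(Z(4))*(-270) = -187 + (43904*I)*(-270) = -187 - 11854080*I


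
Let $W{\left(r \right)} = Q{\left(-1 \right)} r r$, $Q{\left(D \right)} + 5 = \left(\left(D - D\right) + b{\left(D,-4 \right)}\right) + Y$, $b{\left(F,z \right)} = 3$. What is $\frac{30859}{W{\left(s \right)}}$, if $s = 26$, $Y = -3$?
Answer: $- \frac{30859}{3380} \approx -9.1299$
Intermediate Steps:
$Q{\left(D \right)} = -5$ ($Q{\left(D \right)} = -5 + \left(\left(\left(D - D\right) + 3\right) - 3\right) = -5 + \left(\left(0 + 3\right) - 3\right) = -5 + \left(3 - 3\right) = -5 + 0 = -5$)
$W{\left(r \right)} = - 5 r^{2}$ ($W{\left(r \right)} = - 5 r r = - 5 r^{2}$)
$\frac{30859}{W{\left(s \right)}} = \frac{30859}{\left(-5\right) 26^{2}} = \frac{30859}{\left(-5\right) 676} = \frac{30859}{-3380} = 30859 \left(- \frac{1}{3380}\right) = - \frac{30859}{3380}$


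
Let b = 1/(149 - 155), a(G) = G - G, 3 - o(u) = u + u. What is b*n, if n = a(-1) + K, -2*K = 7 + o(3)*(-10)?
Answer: 37/12 ≈ 3.0833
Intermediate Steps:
o(u) = 3 - 2*u (o(u) = 3 - (u + u) = 3 - 2*u)
K = -37/2 (K = -(7 + (3 - 2*3)*(-10))/2 = -(7 + (3 - 6)*(-10))/2 = -(7 - 3*(-10))/2 = -(7 + 30)/2 = -½*37 = -37/2 ≈ -18.500)
a(G) = 0
n = -37/2 (n = 0 - 37/2 = -37/2 ≈ -18.500)
b = -⅙ (b = 1/(-6) = -⅙ ≈ -0.16667)
b*n = -⅙*(-37/2) = 37/12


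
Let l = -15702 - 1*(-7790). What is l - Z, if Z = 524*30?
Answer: -23632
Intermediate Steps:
Z = 15720
l = -7912 (l = -15702 + 7790 = -7912)
l - Z = -7912 - 1*15720 = -7912 - 15720 = -23632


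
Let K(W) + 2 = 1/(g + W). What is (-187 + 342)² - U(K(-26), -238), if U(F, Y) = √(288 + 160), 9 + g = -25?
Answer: 24025 - 8*√7 ≈ 24004.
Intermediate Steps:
g = -34 (g = -9 - 25 = -34)
K(W) = -2 + 1/(-34 + W)
U(F, Y) = 8*√7 (U(F, Y) = √448 = 8*√7)
(-187 + 342)² - U(K(-26), -238) = (-187 + 342)² - 8*√7 = 155² - 8*√7 = 24025 - 8*√7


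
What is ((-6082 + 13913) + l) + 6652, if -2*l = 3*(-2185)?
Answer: 35521/2 ≈ 17761.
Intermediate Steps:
l = 6555/2 (l = -3*(-2185)/2 = -1/2*(-6555) = 6555/2 ≈ 3277.5)
((-6082 + 13913) + l) + 6652 = ((-6082 + 13913) + 6555/2) + 6652 = (7831 + 6555/2) + 6652 = 22217/2 + 6652 = 35521/2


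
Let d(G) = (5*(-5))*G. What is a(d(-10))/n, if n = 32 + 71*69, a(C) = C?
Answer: 250/4931 ≈ 0.050700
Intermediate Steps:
d(G) = -25*G
n = 4931 (n = 32 + 4899 = 4931)
a(d(-10))/n = -25*(-10)/4931 = 250*(1/4931) = 250/4931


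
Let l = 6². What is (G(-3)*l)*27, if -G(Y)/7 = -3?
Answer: 20412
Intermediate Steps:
l = 36
G(Y) = 21 (G(Y) = -7*(-3) = 21)
(G(-3)*l)*27 = (21*36)*27 = 756*27 = 20412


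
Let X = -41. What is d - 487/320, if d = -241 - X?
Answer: -64487/320 ≈ -201.52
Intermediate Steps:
d = -200 (d = -241 - 1*(-41) = -241 + 41 = -200)
d - 487/320 = -200 - 487/320 = -64487/320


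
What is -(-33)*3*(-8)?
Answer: -792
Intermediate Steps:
-(-33)*3*(-8) = -11*(-9)*(-8) = 99*(-8) = -792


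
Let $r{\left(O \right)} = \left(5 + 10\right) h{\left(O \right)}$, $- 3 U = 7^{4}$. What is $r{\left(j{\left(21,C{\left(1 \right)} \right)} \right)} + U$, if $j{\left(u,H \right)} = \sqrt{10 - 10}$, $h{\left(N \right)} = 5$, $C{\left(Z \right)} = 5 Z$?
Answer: $- \frac{2176}{3} \approx -725.33$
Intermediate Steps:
$j{\left(u,H \right)} = 0$ ($j{\left(u,H \right)} = \sqrt{0} = 0$)
$U = - \frac{2401}{3}$ ($U = - \frac{7^{4}}{3} = \left(- \frac{1}{3}\right) 2401 = - \frac{2401}{3} \approx -800.33$)
$r{\left(O \right)} = 75$ ($r{\left(O \right)} = \left(5 + 10\right) 5 = 15 \cdot 5 = 75$)
$r{\left(j{\left(21,C{\left(1 \right)} \right)} \right)} + U = 75 - \frac{2401}{3} = - \frac{2176}{3}$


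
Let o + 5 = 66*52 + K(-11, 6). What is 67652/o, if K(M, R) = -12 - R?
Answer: 67652/3409 ≈ 19.845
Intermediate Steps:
o = 3409 (o = -5 + (66*52 + (-12 - 1*6)) = -5 + (3432 + (-12 - 6)) = -5 + (3432 - 18) = -5 + 3414 = 3409)
67652/o = 67652/3409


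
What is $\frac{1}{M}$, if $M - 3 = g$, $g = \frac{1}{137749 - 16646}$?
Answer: $\frac{121103}{363310} \approx 0.33333$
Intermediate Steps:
$g = \frac{1}{121103} \approx 8.2574 \cdot 10^{-6}$
$M = \frac{363310}{121103}$ ($M = 3 + \frac{1}{121103} = \frac{363310}{121103} \approx 3.0$)
$\frac{1}{M} = \frac{1}{\frac{363310}{121103}} = \frac{121103}{363310}$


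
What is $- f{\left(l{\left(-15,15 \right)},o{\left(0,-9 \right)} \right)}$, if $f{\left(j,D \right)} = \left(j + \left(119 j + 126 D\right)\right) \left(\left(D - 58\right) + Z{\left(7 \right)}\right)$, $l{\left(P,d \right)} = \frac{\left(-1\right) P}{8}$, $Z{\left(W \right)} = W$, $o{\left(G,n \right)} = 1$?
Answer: $17550$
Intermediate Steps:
$l{\left(P,d \right)} = - \frac{P}{8}$ ($l{\left(P,d \right)} = - P \frac{1}{8} = - \frac{P}{8}$)
$f{\left(j,D \right)} = \left(-51 + D\right) \left(120 j + 126 D\right)$ ($f{\left(j,D \right)} = \left(j + \left(119 j + 126 D\right)\right) \left(\left(D - 58\right) + 7\right) = \left(120 j + 126 D\right) \left(\left(D - 58\right) + 7\right) = \left(120 j + 126 D\right) \left(\left(-58 + D\right) + 7\right) = \left(120 j + 126 D\right) \left(-51 + D\right) = \left(-51 + D\right) \left(120 j + 126 D\right)$)
$- f{\left(l{\left(-15,15 \right)},o{\left(0,-9 \right)} \right)} = - (\left(-6426\right) 1 - 6120 \left(\left(- \frac{1}{8}\right) \left(-15\right)\right) + 126 \cdot 1^{2} + 120 \cdot 1 \left(\left(- \frac{1}{8}\right) \left(-15\right)\right)) = - (-6426 - 11475 + 126 \cdot 1 + 120 \cdot 1 \cdot \frac{15}{8}) = - (-6426 - 11475 + 126 + 225) = \left(-1\right) \left(-17550\right) = 17550$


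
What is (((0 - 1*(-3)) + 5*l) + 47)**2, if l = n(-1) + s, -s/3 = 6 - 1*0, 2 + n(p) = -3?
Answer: 4225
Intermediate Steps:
n(p) = -5 (n(p) = -2 - 3 = -5)
s = -18 (s = -3*(6 - 1*0) = -3*(6 + 0) = -3*6 = -18)
l = -23 (l = -5 - 18 = -23)
(((0 - 1*(-3)) + 5*l) + 47)**2 = (((0 - 1*(-3)) + 5*(-23)) + 47)**2 = (((0 + 3) - 115) + 47)**2 = ((3 - 115) + 47)**2 = (-112 + 47)**2 = (-65)**2 = 4225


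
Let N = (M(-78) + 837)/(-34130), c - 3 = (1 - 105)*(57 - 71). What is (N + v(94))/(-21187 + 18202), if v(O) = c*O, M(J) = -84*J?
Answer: -4680785591/101878050 ≈ -45.945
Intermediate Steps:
c = 1459 (c = 3 + (1 - 105)*(57 - 71) = 3 - 104*(-14) = 3 + 1456 = 1459)
N = -7389/34130 (N = (-84*(-78) + 837)/(-34130) = (6552 + 837)*(-1/34130) = 7389*(-1/34130) = -7389/34130 ≈ -0.21650)
v(O) = 1459*O
(N + v(94))/(-21187 + 18202) = (-7389/34130 + 1459*94)/(-21187 + 18202) = (-7389/34130 + 137146)/(-2985) = (4680785591/34130)*(-1/2985) = -4680785591/101878050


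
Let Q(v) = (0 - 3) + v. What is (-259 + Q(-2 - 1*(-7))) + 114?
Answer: -143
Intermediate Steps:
Q(v) = -3 + v
(-259 + Q(-2 - 1*(-7))) + 114 = (-259 + (-3 + (-2 - 1*(-7)))) + 114 = (-259 + (-3 + (-2 + 7))) + 114 = (-259 + (-3 + 5)) + 114 = (-259 + 2) + 114 = -257 + 114 = -143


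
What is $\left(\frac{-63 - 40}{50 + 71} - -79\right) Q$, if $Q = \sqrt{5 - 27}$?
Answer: $\frac{9456 i \sqrt{22}}{121} \approx 366.55 i$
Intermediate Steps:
$Q = i \sqrt{22}$ ($Q = \sqrt{-22} = i \sqrt{22} \approx 4.6904 i$)
$\left(\frac{-63 - 40}{50 + 71} - -79\right) Q = \left(\frac{-63 - 40}{50 + 71} - -79\right) i \sqrt{22} = \left(- \frac{103}{121} + 79\right) i \sqrt{22} = \frac{9456 i \sqrt{22}}{121}$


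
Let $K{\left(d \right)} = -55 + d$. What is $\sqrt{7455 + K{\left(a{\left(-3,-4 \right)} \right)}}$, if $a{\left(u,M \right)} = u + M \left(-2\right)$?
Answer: $\sqrt{7405} \approx 86.052$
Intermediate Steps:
$a{\left(u,M \right)} = u - 2 M$
$\sqrt{7455 + K{\left(a{\left(-3,-4 \right)} \right)}} = \sqrt{7455 - 50} = \sqrt{7405}$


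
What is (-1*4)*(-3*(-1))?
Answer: -12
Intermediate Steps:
(-1*4)*(-3*(-1)) = -4*3 = -12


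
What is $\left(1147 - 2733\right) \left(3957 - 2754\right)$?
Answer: $-1907958$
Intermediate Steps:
$\left(1147 - 2733\right) \left(3957 - 2754\right) = - 1586 \left(3957 - 2754\right) = \left(-1586\right) 1203 = -1907958$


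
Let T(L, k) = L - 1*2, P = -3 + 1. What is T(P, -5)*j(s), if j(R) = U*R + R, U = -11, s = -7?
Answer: -280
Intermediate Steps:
P = -2
T(L, k) = -2 + L (T(L, k) = L - 2 = -2 + L)
j(R) = -10*R (j(R) = -11*R + R = -10*R)
T(P, -5)*j(s) = (-2 - 2)*(-10*(-7)) = -4*70 = -280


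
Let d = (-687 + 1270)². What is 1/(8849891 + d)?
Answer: 1/9189780 ≈ 1.0882e-7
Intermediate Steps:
d = 339889 (d = 583² = 339889)
1/(8849891 + d) = 1/(8849891 + 339889) = 1/9189780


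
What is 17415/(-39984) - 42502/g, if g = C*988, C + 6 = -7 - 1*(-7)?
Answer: 66506827/9876048 ≈ 6.7342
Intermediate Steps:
C = -6 (C = -6 + (-7 - 1*(-7)) = -6 + (-7 + 7) = -6 + 0 = -6)
g = -5928 (g = -6*988 = -5928)
17415/(-39984) - 42502/g = 17415/(-39984) - 42502/(-5928) = 17415*(-1/39984) - 42502*(-1/5928) = -5805/13328 + 21251/2964 = 66506827/9876048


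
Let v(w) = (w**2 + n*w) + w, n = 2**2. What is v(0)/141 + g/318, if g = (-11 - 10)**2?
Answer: 147/106 ≈ 1.3868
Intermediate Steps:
n = 4
g = 441 (g = (-21)**2 = 441)
v(w) = w**2 + 5*w (v(w) = (w**2 + 4*w) + w = w**2 + 5*w)
v(0)/141 + g/318 = (0*(5 + 0))/141 + 441/318 = (0*5)*(1/141) + 441*(1/318) = 0*(1/141) + 147/106 = 0 + 147/106 = 147/106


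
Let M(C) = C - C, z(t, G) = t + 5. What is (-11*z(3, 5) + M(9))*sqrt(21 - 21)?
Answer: 0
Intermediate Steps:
z(t, G) = 5 + t
M(C) = 0
(-11*z(3, 5) + M(9))*sqrt(21 - 21) = (-11*(5 + 3) + 0)*sqrt(21 - 21) = (-11*8 + 0)*sqrt(0) = (-88 + 0)*0 = -88*0 = 0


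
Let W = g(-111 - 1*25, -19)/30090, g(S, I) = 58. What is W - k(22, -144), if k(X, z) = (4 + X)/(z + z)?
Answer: 66587/722160 ≈ 0.092205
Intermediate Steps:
k(X, z) = (4 + X)/(2*z) (k(X, z) = (4 + X)/((2*z)) = (4 + X)*(1/(2*z)) = (4 + X)/(2*z))
W = 29/15045 (W = 58/30090 = 58*(1/30090) = 29/15045 ≈ 0.0019276)
W - k(22, -144) = 29/15045 - (4 + 22)/(2*(-144)) = 29/15045 - (-1)*26/(2*144) = 29/15045 - 1*(-13/144) = 29/15045 + 13/144 = 66587/722160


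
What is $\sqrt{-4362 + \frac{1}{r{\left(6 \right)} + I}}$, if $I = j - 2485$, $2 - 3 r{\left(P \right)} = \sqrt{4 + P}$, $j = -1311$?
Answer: $\frac{\sqrt{-49665735 - 4362 \sqrt{10}}}{\sqrt{11386 + \sqrt{10}}} \approx 66.045 i$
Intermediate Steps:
$r{\left(P \right)} = \frac{2}{3} - \frac{\sqrt{4 + P}}{3}$
$I = -3796$ ($I = -1311 - 2485 = -3796$)
$\sqrt{-4362 + \frac{1}{r{\left(6 \right)} + I}} = \sqrt{-4362 + \frac{1}{\left(\frac{2}{3} - \frac{\sqrt{4 + 6}}{3}\right) - 3796}} = \sqrt{-4362 + \frac{1}{\left(\frac{2}{3} - \frac{\sqrt{10}}{3}\right) - 3796}} = \sqrt{-4362 + \frac{1}{- \frac{11386}{3} - \frac{\sqrt{10}}{3}}}$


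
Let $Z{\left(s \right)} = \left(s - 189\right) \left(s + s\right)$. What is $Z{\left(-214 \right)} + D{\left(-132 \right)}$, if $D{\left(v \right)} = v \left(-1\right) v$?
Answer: $155060$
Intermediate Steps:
$D{\left(v \right)} = - v^{2}$ ($D{\left(v \right)} = - v v = - v^{2}$)
$Z{\left(s \right)} = 2 s \left(-189 + s\right)$ ($Z{\left(s \right)} = \left(-189 + s\right) 2 s = 2 s \left(-189 + s\right)$)
$Z{\left(-214 \right)} + D{\left(-132 \right)} = 2 \left(-214\right) \left(-189 - 214\right) - \left(-132\right)^{2} = 2 \left(-214\right) \left(-403\right) - 17424 = 172484 - 17424 = 155060$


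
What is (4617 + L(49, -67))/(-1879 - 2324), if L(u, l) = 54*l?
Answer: -111/467 ≈ -0.23769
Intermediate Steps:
(4617 + L(49, -67))/(-1879 - 2324) = (4617 + 54*(-67))/(-1879 - 2324) = (4617 - 3618)/(-4203) = 999*(-1/4203) = -111/467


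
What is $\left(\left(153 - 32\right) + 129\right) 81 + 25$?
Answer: $20275$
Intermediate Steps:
$\left(\left(153 - 32\right) + 129\right) 81 + 25 = \left(121 + 129\right) 81 + 25 = 250 \cdot 81 + 25 = 20250 + 25 = 20275$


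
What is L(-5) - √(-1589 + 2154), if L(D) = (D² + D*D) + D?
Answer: 45 - √565 ≈ 21.230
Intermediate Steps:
L(D) = D + 2*D² (L(D) = (D² + D²) + D = 2*D² + D = D + 2*D²)
L(-5) - √(-1589 + 2154) = -5*(1 + 2*(-5)) - √(-1589 + 2154) = -5*(1 - 10) - √565 = -5*(-9) - √565 = 45 - √565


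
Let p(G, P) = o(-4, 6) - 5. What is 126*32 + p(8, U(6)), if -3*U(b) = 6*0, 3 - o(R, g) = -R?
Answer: 4026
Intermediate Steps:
o(R, g) = 3 + R (o(R, g) = 3 - (-1)*R = 3 + R)
U(b) = 0 (U(b) = -2*0 = -1/3*0 = 0)
p(G, P) = -6 (p(G, P) = (3 - 4) - 5 = -1 - 5 = -6)
126*32 + p(8, U(6)) = 126*32 - 6 = 4032 - 6 = 4026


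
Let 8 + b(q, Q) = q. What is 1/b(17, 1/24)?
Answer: ⅑ ≈ 0.11111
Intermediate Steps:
b(q, Q) = -8 + q
1/b(17, 1/24) = 1/(-8 + 17) = 1/9 = ⅑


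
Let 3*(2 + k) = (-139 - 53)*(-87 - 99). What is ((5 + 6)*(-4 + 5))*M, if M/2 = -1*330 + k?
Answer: 254584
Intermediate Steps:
k = 11902 (k = -2 + ((-139 - 53)*(-87 - 99))/3 = -2 + (-192*(-186))/3 = -2 + (⅓)*35712 = -2 + 11904 = 11902)
M = 23144 (M = 2*(-1*330 + 11902) = 2*(-330 + 11902) = 2*11572 = 23144)
((5 + 6)*(-4 + 5))*M = ((5 + 6)*(-4 + 5))*23144 = (11*1)*23144 = 11*23144 = 254584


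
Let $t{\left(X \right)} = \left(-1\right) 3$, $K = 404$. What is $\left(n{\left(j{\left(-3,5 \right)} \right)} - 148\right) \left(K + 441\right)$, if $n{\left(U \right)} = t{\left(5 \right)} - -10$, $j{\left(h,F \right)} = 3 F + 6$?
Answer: $-119145$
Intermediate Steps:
$t{\left(X \right)} = -3$
$j{\left(h,F \right)} = 6 + 3 F$
$n{\left(U \right)} = 7$ ($n{\left(U \right)} = -3 - -10 = -3 + 10 = 7$)
$\left(n{\left(j{\left(-3,5 \right)} \right)} - 148\right) \left(K + 441\right) = \left(7 - 148\right) \left(404 + 441\right) = \left(-141\right) 845 = -119145$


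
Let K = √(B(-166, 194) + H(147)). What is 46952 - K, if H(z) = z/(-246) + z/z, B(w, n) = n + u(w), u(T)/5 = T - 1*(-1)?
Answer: 46952 - I*√4240138/82 ≈ 46952.0 - 25.112*I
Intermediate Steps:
u(T) = 5 + 5*T (u(T) = 5*(T - 1*(-1)) = 5*(T + 1) = 5*(1 + T) = 5 + 5*T)
B(w, n) = 5 + n + 5*w (B(w, n) = n + (5 + 5*w) = 5 + n + 5*w)
H(z) = 1 - z/246 (H(z) = z*(-1/246) + 1 = -z/246 + 1 = 1 - z/246)
K = I*√4240138/82 (K = √((5 + 194 + 5*(-166)) + (1 - 1/246*147)) = √((5 + 194 - 830) + (1 - 49/82)) = √(-631 + 33/82) = √(-51709/82) = I*√4240138/82 ≈ 25.112*I)
46952 - K = 46952 - I*√4240138/82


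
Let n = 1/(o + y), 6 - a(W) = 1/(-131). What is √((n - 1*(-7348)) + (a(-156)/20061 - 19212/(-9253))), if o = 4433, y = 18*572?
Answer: √104763200001236322573205190650638/119387385949689 ≈ 85.733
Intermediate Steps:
y = 10296
a(W) = 787/131 (a(W) = 6 - 1/(-131) = 6 - 1*(-1/131) = 6 + 1/131 = 787/131)
n = 1/14729 (n = 1/(4433 + 10296) = 1/14729 ≈ 6.7893e-5)
√((n - 1*(-7348)) + (a(-156)/20061 - 19212/(-9253))) = √((1/14729 - 1*(-7348)) + ((787/131)/20061 - 19212/(-9253))) = √((1/14729 + 7348) + ((787/131)*(1/20061) - 19212*(-1/9253))) = √(108228693/14729 + (787/2627991 + 19212/9253)) = √(108228693/14729 + 50496245203/24316800723) = √(2632519319387340026/358162157849067) = √104763200001236322573205190650638/119387385949689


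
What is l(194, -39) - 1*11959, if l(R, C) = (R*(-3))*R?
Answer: -124867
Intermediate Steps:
l(R, C) = -3*R² (l(R, C) = (-3*R)*R = -3*R²)
l(194, -39) - 1*11959 = -3*194² - 1*11959 = -3*37636 - 11959 = -112908 - 11959 = -124867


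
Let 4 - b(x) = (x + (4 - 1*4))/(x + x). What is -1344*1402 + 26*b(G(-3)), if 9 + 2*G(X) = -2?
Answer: -1884197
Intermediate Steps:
G(X) = -11/2 (G(X) = -9/2 + (½)*(-2) = -9/2 - 1 = -11/2)
b(x) = 7/2 (b(x) = 4 - (x + (4 - 1*4))/(x + x) = 4 - (x + (4 - 4))/(2*x) = 4 - (x + 0)*1/(2*x) = 4 - x*1/(2*x) = 4 - 1*½ = 4 - ½ = 7/2)
-1344*1402 + 26*b(G(-3)) = -1344*1402 + 26*(7/2) = -1884288 + 91 = -1884197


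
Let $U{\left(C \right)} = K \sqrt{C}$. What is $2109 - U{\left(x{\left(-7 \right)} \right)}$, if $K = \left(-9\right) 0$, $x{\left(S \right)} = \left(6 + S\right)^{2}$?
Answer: $2109$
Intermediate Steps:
$K = 0$
$U{\left(C \right)} = 0$ ($U{\left(C \right)} = 0 \sqrt{C} = 0$)
$2109 - U{\left(x{\left(-7 \right)} \right)} = 2109 - 0 = 2109 + 0 = 2109$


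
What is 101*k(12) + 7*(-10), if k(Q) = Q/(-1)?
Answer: -1282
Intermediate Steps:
k(Q) = -Q (k(Q) = Q*(-1) = -Q)
101*k(12) + 7*(-10) = 101*(-1*12) + 7*(-10) = 101*(-12) - 70 = -1212 - 70 = -1282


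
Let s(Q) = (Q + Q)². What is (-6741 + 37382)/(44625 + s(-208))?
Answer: 30641/217681 ≈ 0.14076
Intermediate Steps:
s(Q) = 4*Q² (s(Q) = (2*Q)² = 4*Q²)
(-6741 + 37382)/(44625 + s(-208)) = (-6741 + 37382)/(44625 + 4*(-208)²) = 30641/(44625 + 4*43264) = 30641/(44625 + 173056) = 30641/217681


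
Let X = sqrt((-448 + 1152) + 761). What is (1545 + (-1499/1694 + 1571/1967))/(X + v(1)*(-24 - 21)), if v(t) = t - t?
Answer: 735400593*sqrt(1465)/697360510 ≈ 40.363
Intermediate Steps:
v(t) = 0
X = sqrt(1465) (X = sqrt(704 + 761) = sqrt(1465) ≈ 38.275)
(1545 + (-1499/1694 + 1571/1967))/(X + v(1)*(-24 - 21)) = (1545 + (-1499/1694 + 1571/1967))/(sqrt(1465) + 0*(-24 - 21)) = (1545 + (-1499*1/1694 + 1571*(1/1967)))/(sqrt(1465) + 0*(-45)) = (1545 + (-1499/1694 + 1571/1967))/(sqrt(1465) + 0) = (1545 - 41037/476014)/(sqrt(1465)) = 735400593*(sqrt(1465)/1465)/476014 = 735400593*sqrt(1465)/697360510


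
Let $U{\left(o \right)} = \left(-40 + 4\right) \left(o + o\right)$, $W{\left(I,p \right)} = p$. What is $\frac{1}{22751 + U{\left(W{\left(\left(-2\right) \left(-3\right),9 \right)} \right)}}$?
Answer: $\frac{1}{22103} \approx 4.5243 \cdot 10^{-5}$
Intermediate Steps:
$U{\left(o \right)} = - 72 o$ ($U{\left(o \right)} = - 36 \cdot 2 o = - 72 o$)
$\frac{1}{22751 + U{\left(W{\left(\left(-2\right) \left(-3\right),9 \right)} \right)}} = \frac{1}{22751 - 648} = \frac{1}{22103}$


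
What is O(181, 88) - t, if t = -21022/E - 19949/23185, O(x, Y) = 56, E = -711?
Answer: 449922629/16484535 ≈ 27.294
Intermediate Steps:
t = 473211331/16484535 (t = -21022/(-711) - 19949/23185 = -21022*(-1/711) - 19949*1/23185 = 21022/711 - 19949/23185 = 473211331/16484535 ≈ 28.706)
O(181, 88) - t = 56 - 1*473211331/16484535 = 56 - 473211331/16484535 = 449922629/16484535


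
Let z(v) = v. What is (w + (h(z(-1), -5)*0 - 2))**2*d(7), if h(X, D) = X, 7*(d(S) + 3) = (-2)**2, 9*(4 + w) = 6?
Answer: -4352/63 ≈ -69.079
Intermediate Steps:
w = -10/3 (w = -4 + (1/9)*6 = -4 + 2/3 = -10/3 ≈ -3.3333)
d(S) = -17/7 (d(S) = -3 + (1/7)*(-2)**2 = -3 + (1/7)*4 = -3 + 4/7 = -17/7)
(w + (h(z(-1), -5)*0 - 2))**2*d(7) = (-10/3 + (-1*0 - 2))**2*(-17/7) = (-10/3 + (0 - 2))**2*(-17/7) = (-10/3 - 2)**2*(-17/7) = (-16/3)**2*(-17/7) = (256/9)*(-17/7) = -4352/63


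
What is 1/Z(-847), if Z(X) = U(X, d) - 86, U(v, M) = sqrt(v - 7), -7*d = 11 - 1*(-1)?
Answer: -43/4125 - I*sqrt(854)/8250 ≈ -0.010424 - 0.0035422*I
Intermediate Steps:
d = -12/7 (d = -(11 - 1*(-1))/7 = -(11 + 1)/7 = -1/7*12 = -12/7 ≈ -1.7143)
U(v, M) = sqrt(-7 + v)
Z(X) = -86 + sqrt(-7 + X) (Z(X) = sqrt(-7 + X) - 86 = -86 + sqrt(-7 + X))
1/Z(-847) = 1/(-86 + sqrt(-7 - 847)) = 1/(-86 + sqrt(-854)) = 1/(-86 + I*sqrt(854))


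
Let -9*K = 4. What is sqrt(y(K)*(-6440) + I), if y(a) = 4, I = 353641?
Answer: sqrt(327881) ≈ 572.61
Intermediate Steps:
K = -4/9 (K = -1/9*4 = -4/9 ≈ -0.44444)
sqrt(y(K)*(-6440) + I) = sqrt(4*(-6440) + 353641) = sqrt(-25760 + 353641) = sqrt(327881)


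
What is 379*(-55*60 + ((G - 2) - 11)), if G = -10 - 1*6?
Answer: -1261691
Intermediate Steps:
G = -16 (G = -10 - 6 = -16)
379*(-55*60 + ((G - 2) - 11)) = 379*(-55*60 + ((-16 - 2) - 11)) = 379*(-3300 + (-18 - 11)) = 379*(-3300 - 29) = 379*(-3329) = -1261691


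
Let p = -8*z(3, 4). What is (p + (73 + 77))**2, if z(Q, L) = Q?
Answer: 15876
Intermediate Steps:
p = -24 (p = -8*3 = -24)
(p + (73 + 77))**2 = (-24 + (73 + 77))**2 = (-24 + 150)**2 = 126**2 = 15876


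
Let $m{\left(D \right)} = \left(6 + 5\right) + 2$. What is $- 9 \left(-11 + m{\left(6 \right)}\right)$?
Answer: $-18$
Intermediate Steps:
$m{\left(D \right)} = 13$ ($m{\left(D \right)} = 11 + 2 = 13$)
$- 9 \left(-11 + m{\left(6 \right)}\right) = - 9 \left(-11 + 13\right) = \left(-9\right) 2 = -18$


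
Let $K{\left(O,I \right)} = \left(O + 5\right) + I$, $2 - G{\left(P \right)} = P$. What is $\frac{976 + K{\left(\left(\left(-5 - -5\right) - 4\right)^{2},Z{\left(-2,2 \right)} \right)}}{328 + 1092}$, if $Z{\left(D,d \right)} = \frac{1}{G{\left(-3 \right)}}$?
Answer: $\frac{2493}{3550} \approx 0.70225$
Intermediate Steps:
$G{\left(P \right)} = 2 - P$
$Z{\left(D,d \right)} = \frac{1}{5}$ ($Z{\left(D,d \right)} = \frac{1}{2 - -3} = \frac{1}{2 + 3} = \frac{1}{5}$)
$K{\left(O,I \right)} = 5 + I + O$ ($K{\left(O,I \right)} = \left(5 + O\right) + I = 5 + I + O$)
$\frac{976 + K{\left(\left(\left(-5 - -5\right) - 4\right)^{2},Z{\left(-2,2 \right)} \right)}}{328 + 1092} = \frac{976 + \left(5 + \frac{1}{5} + \left(\left(-5 - -5\right) - 4\right)^{2}\right)}{328 + 1092} = \frac{976 + \left(5 + \frac{1}{5} + \left(\left(-5 + 5\right) - 4\right)^{2}\right)}{1420} = \left(976 + \left(5 + \frac{1}{5} + \left(0 - 4\right)^{2}\right)\right) \frac{1}{1420} = \left(976 + \left(5 + \frac{1}{5} + \left(-4\right)^{2}\right)\right) \frac{1}{1420} = \left(976 + \left(5 + \frac{1}{5} + 16\right)\right) \frac{1}{1420} = \left(976 + \frac{106}{5}\right) \frac{1}{1420} = \frac{4986}{5} \cdot \frac{1}{1420} = \frac{2493}{3550}$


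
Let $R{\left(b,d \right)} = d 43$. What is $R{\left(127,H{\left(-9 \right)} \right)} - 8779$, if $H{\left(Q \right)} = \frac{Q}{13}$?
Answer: $- \frac{114514}{13} \approx -8808.8$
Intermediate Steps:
$H{\left(Q \right)} = \frac{Q}{13}$ ($H{\left(Q \right)} = Q \frac{1}{13} = \frac{Q}{13}$)
$R{\left(b,d \right)} = 43 d$
$R{\left(127,H{\left(-9 \right)} \right)} - 8779 = 43 \cdot \frac{1}{13} \left(-9\right) - 8779 = 43 \left(- \frac{9}{13}\right) - 8779 = - \frac{387}{13} - 8779 = - \frac{114514}{13}$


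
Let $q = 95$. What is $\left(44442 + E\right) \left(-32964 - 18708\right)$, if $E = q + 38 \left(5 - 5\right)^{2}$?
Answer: $-2301315864$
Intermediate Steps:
$E = 95$ ($E = 95 + 38 \left(5 - 5\right)^{2} = 95 + 38 \cdot 0^{2} = 95 + 38 \cdot 0 = 95 + 0 = 95$)
$\left(44442 + E\right) \left(-32964 - 18708\right) = \left(44442 + 95\right) \left(-32964 - 18708\right) = 44537 \left(-51672\right) = -2301315864$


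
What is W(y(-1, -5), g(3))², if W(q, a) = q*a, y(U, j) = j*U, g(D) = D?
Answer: 225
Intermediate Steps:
y(U, j) = U*j
W(q, a) = a*q
W(y(-1, -5), g(3))² = (3*(-1*(-5)))² = (3*5)² = 15² = 225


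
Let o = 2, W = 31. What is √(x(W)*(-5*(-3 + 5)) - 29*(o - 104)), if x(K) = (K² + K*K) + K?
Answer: 2*I*√4143 ≈ 128.73*I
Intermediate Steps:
x(K) = K + 2*K² (x(K) = (K² + K²) + K = 2*K² + K = K + 2*K²)
√(x(W)*(-5*(-3 + 5)) - 29*(o - 104)) = √((31*(1 + 2*31))*(-5*(-3 + 5)) - 29*(2 - 104)) = √((31*(1 + 62))*(-5*2) - 29*(-102)) = √((31*63)*(-10) + 2958) = √(1953*(-10) + 2958) = √(-19530 + 2958) = √(-16572) = 2*I*√4143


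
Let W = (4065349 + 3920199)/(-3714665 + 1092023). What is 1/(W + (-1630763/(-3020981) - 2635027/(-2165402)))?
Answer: -8578187676357677202/11050075492032375815 ≈ -0.77630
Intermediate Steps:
W = -3992774/1311321 (W = 7985548/(-2622642) = 7985548*(-1/2622642) = -3992774/1311321 ≈ -3.0448)
1/(W + (-1630763/(-3020981) - 2635027/(-2165402))) = 1/(-3992774/1311321 + (-1630763/(-3020981) - 2635027/(-2165402))) = 1/(-3992774/1311321 + (-1630763*(-1/3020981) - 2635027*(-1/2165402))) = 1/(-3992774/1311321 + (1630763/3020981 + 2635027/2165402)) = 1/(-3992774/1311321 + 11491623963213/6541638299362) = 1/(-11050075492032375815/8578187676357677202) = -8578187676357677202/11050075492032375815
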